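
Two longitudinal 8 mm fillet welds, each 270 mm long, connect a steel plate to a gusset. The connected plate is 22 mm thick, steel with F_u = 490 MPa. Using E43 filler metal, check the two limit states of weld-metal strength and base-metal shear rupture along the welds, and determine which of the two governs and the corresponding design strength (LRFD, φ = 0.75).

E43XX → F_EXX = 430 MPa.
t_e = 0.707 × 8 = 5.656 mm; L = 540 mm.
Weld metal: φR_n = 0.75 × 0.6 × 430 × 5.656 × 540 × 10⁻³ = 591 kN.
Base metal (shear rupture): φR_n = 0.75 × 0.6 × 490 × 22 × 540 × 10⁻³ = 2620 kN.
Governing: weld metal.

φR_n ≈ 591 kN (weld metal governs)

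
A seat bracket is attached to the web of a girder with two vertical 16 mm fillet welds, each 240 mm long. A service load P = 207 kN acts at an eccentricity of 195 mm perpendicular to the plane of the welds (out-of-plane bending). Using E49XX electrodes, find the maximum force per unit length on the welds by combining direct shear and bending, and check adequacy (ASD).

f_max ≈ 2150 N/mm; NOT adequate

E49XX → F_EXX = 490 MPa.
L_w = 2 × 240 = 480 mm; section modulus (unit throat) S = 2 × L²/6 = 19200 mm².
Direct shear f_v = P/L_w = 207×10³/480 = 431.2 N/mm.
Moment M = P × e = 207×10³ × 195 = 40365000 N·mm; bending f_b = M/S = 2102 N/mm.
f_max = √(f_v² + f_b²) = √(431.2² + 2102²) = 2146 N/mm.
r_n/Ω = (1/2.0) × 0.6 × 490 × (0.707 × 16) = 1663 N/mm → NOT adequate.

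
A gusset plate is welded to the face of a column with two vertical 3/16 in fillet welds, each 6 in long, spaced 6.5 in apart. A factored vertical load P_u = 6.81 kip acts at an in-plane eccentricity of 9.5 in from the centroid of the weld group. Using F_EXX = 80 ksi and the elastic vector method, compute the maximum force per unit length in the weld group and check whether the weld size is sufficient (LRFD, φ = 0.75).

Total weld length L_w = 12 in. Treat welds as unit-width lines.
Polar moment about centroid: J = 2[d³/12 + d(b/2)²] = 2[6³/12 + 6×3.25²] = 162.8 in³.
Direct shear f_v = P/L_w = 6.81 / 12 = 0.5675 kip/in (vertical).
Torsion M = P·e = 6.81 × 9.5 = 64.695 kip·in.
Critical point at (x, y) = (3.25, 3) from centroid. f_tx = M·y/J = 1.193 kip/in; f_ty = M·x/J = 1.292 kip/in.
Resultant f_max = √[f_tx² + (f_v + f_ty)²] = √[1.193² + (0.5675 + 1.292)²] = 2.209 kip/in.
Capacity per unit length: φr_n = 0.75 × 0.6 × 80 × (0.707 × 0.1875) = 4.772 kip/in.
2.209 ≤ 4.772 → adequate.

f_max ≈ 2.21 kip/in; adequate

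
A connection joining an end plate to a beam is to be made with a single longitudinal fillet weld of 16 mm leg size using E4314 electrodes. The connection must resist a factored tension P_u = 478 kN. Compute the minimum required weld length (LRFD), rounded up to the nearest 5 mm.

L = 220 mm

E43XX → F_EXX = 430 MPa.
Throat t_e = 0.707 × 16 = 11.31 mm.
φr_n = 0.75 × 0.6 × 430 × 11.31 × 10⁻³ = 2.189 kN/mm.
L_req = P_u / φr_n = 478 / 2.189 = 218.4 mm total.
Round up → use L = 220 mm.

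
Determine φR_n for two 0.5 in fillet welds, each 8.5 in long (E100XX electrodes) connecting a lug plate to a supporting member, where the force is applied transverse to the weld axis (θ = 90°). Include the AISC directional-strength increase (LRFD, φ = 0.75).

E100XX → F_EXX = 100 ksi.
t_e = 0.707 × 0.5 = 0.3535 in; A_we = 0.3535 × 17 = 6.01 in².
Directional factor: 1.0 + 0.5 sin^1.5(90°) = 1.5.
F_nw = 0.6 × 100 × 1.5 = 90 ksi.
φR_n = 0.75 × 90 × 6.01 = 405.6 kip.

φR_n ≈ 406 kip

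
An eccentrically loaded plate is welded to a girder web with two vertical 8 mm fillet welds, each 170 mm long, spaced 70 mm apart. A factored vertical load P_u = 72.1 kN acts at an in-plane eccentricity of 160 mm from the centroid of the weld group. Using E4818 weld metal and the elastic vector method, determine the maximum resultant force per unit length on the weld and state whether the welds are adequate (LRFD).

E48XX → F_EXX = 480 MPa.
Total weld length L_w = 340 mm. Treat welds as unit-width lines.
Polar moment about centroid: J = 2[d³/12 + d(b/2)²] = 2[170³/12 + 170×35²] = 1235000 mm³.
Direct shear f_v = P/L_w = 72.1×10³ / 340 = 212.1 N/mm (vertical).
Torsion M = P·e = 72.1×10³ × 160 = 11536000 N·mm.
Critical point at (x, y) = (35, 85) from centroid. f_tx = M·y/J = 793.8 N/mm; f_ty = M·x/J = 326.8 N/mm.
Resultant f_max = √[f_tx² + (f_v + f_ty)²] = √[793.8² + (212.1 + 326.8)²] = 959.4 N/mm.
Capacity per unit length: φr_n = 0.75 × 0.6 × 480 × (0.707 × 8) = 1222 N/mm.
959.4 ≤ 1222 → adequate.

f_max ≈ 959 N/mm; adequate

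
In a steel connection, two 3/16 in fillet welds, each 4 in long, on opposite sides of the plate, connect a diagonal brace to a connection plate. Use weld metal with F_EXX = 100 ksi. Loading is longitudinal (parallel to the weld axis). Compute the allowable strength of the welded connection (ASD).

R_n/Ω ≈ 31.8 kips

Effective throat t_e = 0.707 × 0.1875 = 0.1326 in.
Total length L = 8 in; A_we = 0.1326 × 8 = 1.06 in².
F_nw = 0.6 F_EXX = 0.6 × 100 = 60 ksi.
R_n = 60 × 1.06 = 63.63 kips; R_n/Ω = 63.63/2.0 = 31.82 kips.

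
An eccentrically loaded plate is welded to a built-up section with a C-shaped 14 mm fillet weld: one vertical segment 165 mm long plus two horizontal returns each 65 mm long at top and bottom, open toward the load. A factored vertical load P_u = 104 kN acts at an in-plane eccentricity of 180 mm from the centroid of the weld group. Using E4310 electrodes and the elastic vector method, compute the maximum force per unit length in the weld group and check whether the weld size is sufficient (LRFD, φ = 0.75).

E43XX → F_EXX = 430 MPa.
Total weld length L_w = 295 mm. Treat welds as unit-width lines.
Centroid: x̄ = 2×65×32.5 / 295 = 14.32 mm from the vertical weld.
Polar moment about centroid: J = I_x + I_y = [165³/12 + 2×65×82.5²] + [165×14.32² + 2(65³/12 + 65×18.18²)] = 1382000 mm³.
Direct shear f_v = P/L_w = 104×10³ / 295 = 352.5 N/mm (vertical).
Torsion M = P·e = 104×10³ × 180 = 18720000 N·mm.
Critical point at (x, y) = (50.68, 82.5) from centroid. f_tx = M·y/J = 1118 N/mm; f_ty = M·x/J = 686.6 N/mm.
Resultant f_max = √[f_tx² + (f_v + f_ty)²] = √[1118² + (352.5 + 686.6)²] = 1526 N/mm.
Capacity per unit length: φr_n = 0.75 × 0.6 × 430 × (0.707 × 14) = 1915 N/mm.
1526 ≤ 1915 → adequate.

f_max ≈ 1530 N/mm; adequate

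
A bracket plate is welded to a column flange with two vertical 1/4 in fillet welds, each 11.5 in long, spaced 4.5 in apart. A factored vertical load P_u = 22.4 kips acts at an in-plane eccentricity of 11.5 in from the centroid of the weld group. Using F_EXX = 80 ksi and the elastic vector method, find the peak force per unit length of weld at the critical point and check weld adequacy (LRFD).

Total weld length L_w = 23 in. Treat welds as unit-width lines.
Polar moment about centroid: J = 2[d³/12 + d(b/2)²] = 2[11.5³/12 + 11.5×2.25²] = 369.9 in³.
Direct shear f_v = P/L_w = 22.4 / 23 = 0.9739 kip/in (vertical).
Torsion M = P·e = 22.4 × 11.5 = 257.6 kip·in.
Critical point at (x, y) = (2.25, 5.75) from centroid. f_tx = M·y/J = 4.004 kip/in; f_ty = M·x/J = 1.567 kip/in.
Resultant f_max = √[f_tx² + (f_v + f_ty)²] = √[4.004² + (0.9739 + 1.567)²] = 4.742 kip/in.
Capacity per unit length: φr_n = 0.75 × 0.6 × 80 × (0.707 × 0.25) = 6.363 kip/in.
4.742 ≤ 6.363 → adequate.

f_max ≈ 4.74 kip/in; adequate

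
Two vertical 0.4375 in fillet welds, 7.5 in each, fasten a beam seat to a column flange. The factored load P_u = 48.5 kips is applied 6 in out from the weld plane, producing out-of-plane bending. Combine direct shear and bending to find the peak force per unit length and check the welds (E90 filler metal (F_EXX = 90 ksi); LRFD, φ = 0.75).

L_w = 2 × 7.5 = 15 in; section modulus (unit throat) S = 2 × L²/6 = 18.75 in².
Direct shear f_v = P/L_w = 48.5/15 = 3.233 kip/in.
Moment M = P × e = 48.5 × 6 = 291 kip·in; bending f_b = M/S = 15.52 kip/in.
f_max = √(f_v² + f_b²) = √(3.233² + 15.52²) = 15.85 kip/in.
φr_n = 0.75 × 0.6 × 90 × (0.707 × 0.4375) = 12.53 kip/in → NOT adequate.

f_max ≈ 15.9 kip/in; NOT adequate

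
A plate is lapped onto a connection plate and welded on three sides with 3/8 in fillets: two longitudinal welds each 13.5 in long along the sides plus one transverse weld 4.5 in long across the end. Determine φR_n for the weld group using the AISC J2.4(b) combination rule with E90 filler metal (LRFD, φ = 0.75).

E90XX → F_EXX = 90 ksi.
t_e = 0.707 × 0.375 = 0.2651 in.
R_nwl = 0.6 × 90 × 0.2651 × 27 = 386.6 kip (longitudinal, 2 welds).
R_nwt = 0.6 × 90 × 0.2651 × 4.5 = 64.43 kip (transverse, base value).
(i) R_nwl + R_nwt = 451 kip; (ii) 0.85 R_nwl + 1.5 R_nwt = 425.2 kip.
R_n = max = 451 kip [governs: (i)]; φR_n = 338.2 kip.

φR_n ≈ 338 kip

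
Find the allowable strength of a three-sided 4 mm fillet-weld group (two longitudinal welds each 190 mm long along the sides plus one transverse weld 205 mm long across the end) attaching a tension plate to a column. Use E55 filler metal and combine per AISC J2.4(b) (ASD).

E55XX → F_EXX = 550 MPa.
t_e = 0.707 × 4 = 2.828 mm.
R_nwl = 0.6 × 550 × 2.828 × 380 × 10⁻³ = 354.6 kN (longitudinal, 2 welds).
R_nwt = 0.6 × 550 × 2.828 × 205 × 10⁻³ = 191.3 kN (transverse, base value).
(i) R_nwl + R_nwt = 545.9 kN; (ii) 0.85 R_nwl + 1.5 R_nwt = 588.4 kN.
R_n = max = 588.4 kN [governs: (ii)]; R_n/Ω = 294.2 kN.

R_n/Ω ≈ 294 kN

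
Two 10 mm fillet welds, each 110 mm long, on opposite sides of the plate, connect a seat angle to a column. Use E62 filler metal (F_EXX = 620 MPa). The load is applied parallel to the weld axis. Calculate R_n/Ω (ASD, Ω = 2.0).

Effective throat t_e = 0.707 × 10 = 7.07 mm.
Total length L = 220 mm; A_we = 7.07 × 220 = 1555 mm².
F_nw = 0.6 F_EXX = 0.6 × 620 = 372 MPa.
R_n = 372 × 1555 × 10⁻³ = 578.6 kN; R_n/Ω = 578.6/2.0 = 289.3 kN.

R_n/Ω ≈ 289 kN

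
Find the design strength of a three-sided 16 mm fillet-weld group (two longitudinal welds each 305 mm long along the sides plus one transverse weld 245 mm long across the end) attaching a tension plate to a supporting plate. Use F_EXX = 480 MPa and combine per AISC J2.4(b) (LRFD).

φR_n ≈ 2160 kN

t_e = 0.707 × 16 = 11.31 mm.
R_nwl = 0.6 × 480 × 11.31 × 610 × 10⁻³ = 1987 kN (longitudinal, 2 welds).
R_nwt = 0.6 × 480 × 11.31 × 245 × 10⁻³ = 798.2 kN (transverse, base value).
(i) R_nwl + R_nwt = 2785 kN; (ii) 0.85 R_nwl + 1.5 R_nwt = 2886 kN.
R_n = max = 2886 kN [governs: (ii)]; φR_n = 2165 kN.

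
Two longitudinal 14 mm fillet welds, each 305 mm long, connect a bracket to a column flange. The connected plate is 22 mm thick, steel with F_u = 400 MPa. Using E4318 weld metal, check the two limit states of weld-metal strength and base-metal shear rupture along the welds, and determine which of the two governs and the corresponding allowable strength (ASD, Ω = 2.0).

R_n/Ω ≈ 779 kN (weld metal governs)

E43XX → F_EXX = 430 MPa.
t_e = 0.707 × 14 = 9.898 mm; L = 610 mm.
Weld metal: R_n/Ω = (1/2.0) × 0.6 × 430 × 9.898 × 610 × 10⁻³ = 778.9 kN.
Base metal (shear rupture): R_n/Ω = (1/2.0) × 0.6 × 400 × 22 × 610 × 10⁻³ = 1610 kN.
Governing: weld metal.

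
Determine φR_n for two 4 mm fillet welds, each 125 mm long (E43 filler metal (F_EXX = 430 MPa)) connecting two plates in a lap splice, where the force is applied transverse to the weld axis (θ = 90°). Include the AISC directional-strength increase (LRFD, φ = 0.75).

t_e = 0.707 × 4 = 2.828 mm; A_we = 2.828 × 250 = 707 mm².
Directional factor: 1.0 + 0.5 sin^1.5(90°) = 1.5.
F_nw = 0.6 × 430 × 1.5 = 387 MPa.
φR_n = 0.75 × 387 × 707 × 10⁻³ = 205.2 kN.

φR_n ≈ 205 kN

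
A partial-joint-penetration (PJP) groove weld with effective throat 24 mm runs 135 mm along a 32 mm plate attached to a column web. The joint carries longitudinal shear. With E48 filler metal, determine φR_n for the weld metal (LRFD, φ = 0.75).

φR_n ≈ 700 kN

E48XX → F_EXX = 480 MPa.
Effective throat (given) t_e = 24 mm.
A_we = 24 × 135 = 3240 mm².
F_nw = 0.6 F_EXX = 288 MPa.
φR_n = 0.75 × 288 × 3240 × 10⁻³ = 699.8 kN.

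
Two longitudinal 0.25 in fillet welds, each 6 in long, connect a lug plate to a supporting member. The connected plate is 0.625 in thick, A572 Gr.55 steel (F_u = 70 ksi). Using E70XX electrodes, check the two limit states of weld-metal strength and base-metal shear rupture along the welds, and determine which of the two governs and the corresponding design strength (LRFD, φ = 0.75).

E70XX → F_EXX = 70 ksi.
t_e = 0.707 × 0.25 = 0.1767 in; L = 12 in.
Weld metal: φR_n = 0.75 × 0.6 × 70 × 0.1767 × 12 = 66.81 kip.
Base metal (shear rupture): φR_n = 0.75 × 0.6 × 70 × 0.625 × 12 = 236.2 kip.
Governing: weld metal.

φR_n ≈ 66.8 kip (weld metal governs)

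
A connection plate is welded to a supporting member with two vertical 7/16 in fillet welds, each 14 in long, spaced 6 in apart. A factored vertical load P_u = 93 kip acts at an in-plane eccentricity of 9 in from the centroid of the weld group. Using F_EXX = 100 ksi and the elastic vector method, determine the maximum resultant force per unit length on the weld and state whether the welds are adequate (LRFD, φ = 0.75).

Total weld length L_w = 28 in. Treat welds as unit-width lines.
Polar moment about centroid: J = 2[d³/12 + d(b/2)²] = 2[14³/12 + 14×3²] = 709.3 in³.
Direct shear f_v = P/L_w = 93 / 28 = 3.321 kip/in (vertical).
Torsion M = P·e = 93 × 9 = 837 kip·in.
Critical point at (x, y) = (3, 7) from centroid. f_tx = M·y/J = 8.26 kip/in; f_ty = M·x/J = 3.54 kip/in.
Resultant f_max = √[f_tx² + (f_v + f_ty)²] = √[8.26² + (3.321 + 3.54)²] = 10.74 kip/in.
Capacity per unit length: φr_n = 0.75 × 0.6 × 100 × (0.707 × 0.4375) = 13.92 kip/in.
10.74 ≤ 13.92 → adequate.

f_max ≈ 10.7 kip/in; adequate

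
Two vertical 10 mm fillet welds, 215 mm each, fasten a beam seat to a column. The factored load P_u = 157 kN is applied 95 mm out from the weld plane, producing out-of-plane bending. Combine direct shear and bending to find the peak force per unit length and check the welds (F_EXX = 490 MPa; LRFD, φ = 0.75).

L_w = 2 × 215 = 430 mm; section modulus (unit throat) S = 2 × L²/6 = 15410 mm².
Direct shear f_v = P/L_w = 157×10³/430 = 365.1 N/mm.
Moment M = P × e = 157×10³ × 95 = 14915000 N·mm; bending f_b = M/S = 968 N/mm.
f_max = √(f_v² + f_b²) = √(365.1² + 968²) = 1035 N/mm.
φr_n = 0.75 × 0.6 × 490 × (0.707 × 10) = 1559 N/mm → adequate.

f_max ≈ 1030 N/mm; adequate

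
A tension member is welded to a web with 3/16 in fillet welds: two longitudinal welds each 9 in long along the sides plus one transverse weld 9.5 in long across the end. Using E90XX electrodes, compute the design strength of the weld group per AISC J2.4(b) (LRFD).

φR_n ≈ 159 kip

E90XX → F_EXX = 90 ksi.
t_e = 0.707 × 0.1875 = 0.1326 in.
R_nwl = 0.6 × 90 × 0.1326 × 18 = 128.9 kip (longitudinal, 2 welds).
R_nwt = 0.6 × 90 × 0.1326 × 9.5 = 68 kip (transverse, base value).
(i) R_nwl + R_nwt = 196.9 kip; (ii) 0.85 R_nwl + 1.5 R_nwt = 211.5 kip.
R_n = max = 211.5 kip [governs: (ii)]; φR_n = 158.6 kip.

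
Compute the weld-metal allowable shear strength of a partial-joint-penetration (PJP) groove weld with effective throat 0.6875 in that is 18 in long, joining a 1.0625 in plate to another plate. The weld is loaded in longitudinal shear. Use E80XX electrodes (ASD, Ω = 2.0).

R_n/Ω ≈ 297 kip

E80XX → F_EXX = 80 ksi.
Effective throat (given) t_e = 0.6875 in.
A_we = 0.6875 × 18 = 12.38 in².
F_nw = 0.6 F_EXX = 48 ksi.
R_n/Ω = (48 × 12.38) / 2.0 = 297 kip.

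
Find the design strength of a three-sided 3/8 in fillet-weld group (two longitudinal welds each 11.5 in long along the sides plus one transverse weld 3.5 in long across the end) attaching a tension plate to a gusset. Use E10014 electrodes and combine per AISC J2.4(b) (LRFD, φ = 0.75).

E100XX → F_EXX = 100 ksi.
t_e = 0.707 × 0.375 = 0.2651 in.
R_nwl = 0.6 × 100 × 0.2651 × 23 = 365.9 kip (longitudinal, 2 welds).
R_nwt = 0.6 × 100 × 0.2651 × 3.5 = 55.68 kip (transverse, base value).
(i) R_nwl + R_nwt = 421.5 kip; (ii) 0.85 R_nwl + 1.5 R_nwt = 394.5 kip.
R_n = max = 421.5 kip [governs: (i)]; φR_n = 316.2 kip.

φR_n ≈ 316 kip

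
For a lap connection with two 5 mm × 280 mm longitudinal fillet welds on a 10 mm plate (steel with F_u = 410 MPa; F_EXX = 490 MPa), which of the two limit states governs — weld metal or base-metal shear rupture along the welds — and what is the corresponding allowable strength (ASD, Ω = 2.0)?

R_n/Ω ≈ 291 kN (weld metal governs)

t_e = 0.707 × 5 = 3.535 mm; L = 560 mm.
Weld metal: R_n/Ω = (1/2.0) × 0.6 × 490 × 3.535 × 560 × 10⁻³ = 291 kN.
Base metal (shear rupture): R_n/Ω = (1/2.0) × 0.6 × 410 × 10 × 560 × 10⁻³ = 688.8 kN.
Governing: weld metal.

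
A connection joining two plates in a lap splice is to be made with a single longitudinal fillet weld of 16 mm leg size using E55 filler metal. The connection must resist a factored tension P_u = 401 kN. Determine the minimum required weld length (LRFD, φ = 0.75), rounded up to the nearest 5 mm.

L = 145 mm

E55XX → F_EXX = 550 MPa.
Throat t_e = 0.707 × 16 = 11.31 mm.
φr_n = 0.75 × 0.6 × 550 × 11.31 × 10⁻³ = 2.8 kN/mm.
L_req = P_u / φr_n = 401 / 2.8 = 143.2 mm total.
Round up → use L = 145 mm.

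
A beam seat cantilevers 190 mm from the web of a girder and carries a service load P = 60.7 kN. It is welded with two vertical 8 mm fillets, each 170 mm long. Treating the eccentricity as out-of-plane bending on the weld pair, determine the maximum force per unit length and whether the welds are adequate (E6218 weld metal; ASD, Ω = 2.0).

E62XX → F_EXX = 620 MPa.
L_w = 2 × 170 = 340 mm; section modulus (unit throat) S = 2 × L²/6 = 9633 mm².
Direct shear f_v = P/L_w = 60.7×10³/340 = 178.5 N/mm.
Moment M = P × e = 60.7×10³ × 190 = 11533000 N·mm; bending f_b = M/S = 1197 N/mm.
f_max = √(f_v² + f_b²) = √(178.5² + 1197²) = 1210 N/mm.
r_n/Ω = (1/2.0) × 0.6 × 620 × (0.707 × 8) = 1052 N/mm → NOT adequate.

f_max ≈ 1210 N/mm; NOT adequate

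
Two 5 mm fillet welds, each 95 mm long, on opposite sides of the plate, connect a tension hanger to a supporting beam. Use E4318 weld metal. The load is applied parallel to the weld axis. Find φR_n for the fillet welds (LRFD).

E43XX → F_EXX = 430 MPa.
Effective throat t_e = 0.707 × 5 = 3.535 mm.
Total length L = 190 mm; A_we = 3.535 × 190 = 671.6 mm².
F_nw = 0.6 F_EXX = 0.6 × 430 = 258 MPa.
φR_n = 0.75 × 258 × 671.6 × 10⁻³ = 130 kN.

φR_n ≈ 130 kN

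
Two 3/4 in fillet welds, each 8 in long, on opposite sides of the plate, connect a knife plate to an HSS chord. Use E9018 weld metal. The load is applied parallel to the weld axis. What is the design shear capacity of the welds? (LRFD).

φR_n ≈ 344 kips

E90XX → F_EXX = 90 ksi.
Effective throat t_e = 0.707 × 0.75 = 0.5302 in.
Total length L = 16 in; A_we = 0.5302 × 16 = 8.484 in².
F_nw = 0.6 F_EXX = 0.6 × 90 = 54 ksi.
φR_n = 0.75 × 54 × 8.484 = 343.6 kips.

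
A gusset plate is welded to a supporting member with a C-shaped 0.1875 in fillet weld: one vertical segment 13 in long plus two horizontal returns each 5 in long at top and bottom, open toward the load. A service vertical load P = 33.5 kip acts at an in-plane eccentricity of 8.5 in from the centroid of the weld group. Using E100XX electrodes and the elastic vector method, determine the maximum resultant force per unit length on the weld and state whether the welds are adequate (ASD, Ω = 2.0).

f_max ≈ 4.21 kip/in; NOT adequate

E100XX → F_EXX = 100 ksi.
Total weld length L_w = 23 in. Treat welds as unit-width lines.
Centroid: x̄ = 2×5×2.5 / 23 = 1.087 in from the vertical weld.
Polar moment about centroid: J = I_x + I_y = [13³/12 + 2×5×6.5²] + [13×1.087² + 2(5³/12 + 5×1.413²)] = 661.7 in³.
Direct shear f_v = P/L_w = 33.5 / 23 = 1.457 kip/in (vertical).
Torsion M = P·e = 33.5 × 8.5 = 284.75 kip·in.
Critical point at (x, y) = (3.913, 6.5) from centroid. f_tx = M·y/J = 2.797 kip/in; f_ty = M·x/J = 1.684 kip/in.
Resultant f_max = √[f_tx² + (f_v + f_ty)²] = √[2.797² + (1.457 + 1.684)²] = 4.205 kip/in.
Capacity per unit length: r_n/Ω = (1/2.0) × 0.6 × 100 × (0.707 × 0.1875) = 3.977 kip/in.
4.205 > 3.977 → NOT adequate.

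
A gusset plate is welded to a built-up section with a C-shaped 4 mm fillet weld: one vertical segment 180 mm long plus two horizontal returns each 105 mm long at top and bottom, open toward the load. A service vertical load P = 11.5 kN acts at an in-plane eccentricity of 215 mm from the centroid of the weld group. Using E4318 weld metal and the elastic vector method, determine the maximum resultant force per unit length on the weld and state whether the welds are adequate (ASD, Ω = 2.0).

E43XX → F_EXX = 430 MPa.
Total weld length L_w = 390 mm. Treat welds as unit-width lines.
Centroid: x̄ = 2×105×52.5 / 390 = 28.27 mm from the vertical weld.
Polar moment about centroid: J = I_x + I_y = [180³/12 + 2×105×90²] + [180×28.27² + 2(105³/12 + 105×24.23²)] = 2647000 mm³.
Direct shear f_v = P/L_w = 11.5×10³ / 390 = 29.49 N/mm (vertical).
Torsion M = P·e = 11.5×10³ × 215 = 2472500 N·mm.
Critical point at (x, y) = (76.73, 90) from centroid. f_tx = M·y/J = 84.06 N/mm; f_ty = M·x/J = 71.67 N/mm.
Resultant f_max = √[f_tx² + (f_v + f_ty)²] = √[84.06² + (29.49 + 71.67)²] = 131.5 N/mm.
Capacity per unit length: r_n/Ω = (1/2.0) × 0.6 × 430 × (0.707 × 4) = 364.8 N/mm.
131.5 ≤ 364.8 → adequate.

f_max ≈ 132 N/mm; adequate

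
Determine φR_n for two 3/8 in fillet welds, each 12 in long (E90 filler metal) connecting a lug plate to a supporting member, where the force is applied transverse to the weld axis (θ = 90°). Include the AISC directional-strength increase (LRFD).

φR_n ≈ 387 kips

E90XX → F_EXX = 90 ksi.
t_e = 0.707 × 0.375 = 0.2651 in; A_we = 0.2651 × 24 = 6.363 in².
Directional factor: 1.0 + 0.5 sin^1.5(90°) = 1.5.
F_nw = 0.6 × 90 × 1.5 = 81 ksi.
φR_n = 0.75 × 81 × 6.363 = 386.6 kips.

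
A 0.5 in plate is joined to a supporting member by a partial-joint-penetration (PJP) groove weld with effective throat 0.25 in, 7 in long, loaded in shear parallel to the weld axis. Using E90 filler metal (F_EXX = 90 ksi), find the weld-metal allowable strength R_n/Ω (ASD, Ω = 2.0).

Effective throat (given) t_e = 0.25 in.
A_we = 0.25 × 7 = 1.75 in².
F_nw = 0.6 F_EXX = 54 ksi.
R_n/Ω = (54 × 1.75) / 2.0 = 47.25 kips.

R_n/Ω ≈ 47.2 kips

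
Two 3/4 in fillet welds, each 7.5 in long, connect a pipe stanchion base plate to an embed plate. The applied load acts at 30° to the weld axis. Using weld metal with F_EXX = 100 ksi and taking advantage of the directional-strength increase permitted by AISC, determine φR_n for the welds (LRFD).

φR_n ≈ 421 kip

t_e = 0.707 × 0.75 = 0.5302 in; A_we = 0.5302 × 15 = 7.954 in².
Directional factor: 1.0 + 0.5 sin^1.5(30°) = 1.177.
F_nw = 0.6 × 100 × 1.177 = 70.61 ksi.
φR_n = 0.75 × 70.61 × 7.954 = 421.2 kip.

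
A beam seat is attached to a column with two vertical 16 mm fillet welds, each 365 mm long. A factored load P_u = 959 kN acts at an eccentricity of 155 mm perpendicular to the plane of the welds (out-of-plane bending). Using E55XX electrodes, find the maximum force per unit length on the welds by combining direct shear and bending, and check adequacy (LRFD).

f_max ≈ 3600 N/mm; NOT adequate

E55XX → F_EXX = 550 MPa.
L_w = 2 × 365 = 730 mm; section modulus (unit throat) S = 2 × L²/6 = 44410 mm².
Direct shear f_v = P/L_w = 959×10³/730 = 1314 N/mm.
Moment M = P × e = 959×10³ × 155 = 148640000 N·mm; bending f_b = M/S = 3347 N/mm.
f_max = √(f_v² + f_b²) = √(1314² + 3347²) = 3596 N/mm.
φr_n = 0.75 × 0.6 × 550 × (0.707 × 16) = 2800 N/mm → NOT adequate.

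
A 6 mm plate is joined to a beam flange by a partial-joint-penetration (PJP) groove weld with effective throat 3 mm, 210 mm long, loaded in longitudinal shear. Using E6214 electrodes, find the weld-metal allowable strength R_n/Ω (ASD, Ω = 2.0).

R_n/Ω ≈ 117 kN

E62XX → F_EXX = 620 MPa.
Effective throat (given) t_e = 3 mm.
A_we = 3 × 210 = 630 mm².
F_nw = 0.6 F_EXX = 372 MPa.
R_n/Ω = (372 × 630) / 2.0 × 10⁻³ = 117.2 kN.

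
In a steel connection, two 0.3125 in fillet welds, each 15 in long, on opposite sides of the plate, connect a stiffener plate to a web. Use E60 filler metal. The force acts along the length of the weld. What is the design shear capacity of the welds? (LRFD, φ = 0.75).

φR_n ≈ 179 kips

E60XX → F_EXX = 60 ksi.
Effective throat t_e = 0.707 × 0.3125 = 0.2209 in.
Total length L = 30 in; A_we = 0.2209 × 30 = 6.628 in².
F_nw = 0.6 F_EXX = 0.6 × 60 = 36 ksi.
φR_n = 0.75 × 36 × 6.628 = 179 kips.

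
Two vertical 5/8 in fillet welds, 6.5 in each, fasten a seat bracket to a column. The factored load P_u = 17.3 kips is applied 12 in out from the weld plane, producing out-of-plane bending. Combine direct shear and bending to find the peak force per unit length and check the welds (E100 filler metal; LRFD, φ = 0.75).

E100XX → F_EXX = 100 ksi.
L_w = 2 × 6.5 = 13 in; section modulus (unit throat) S = 2 × L²/6 = 14.08 in².
Direct shear f_v = P/L_w = 17.3/13 = 1.331 kip/in.
Moment M = P × e = 17.3 × 12 = 207.6 kip·in; bending f_b = M/S = 14.74 kip/in.
f_max = √(f_v² + f_b²) = √(1.331² + 14.74²) = 14.8 kip/in.
φr_n = 0.75 × 0.6 × 100 × (0.707 × 0.625) = 19.88 kip/in → adequate.

f_max ≈ 14.8 kip/in; adequate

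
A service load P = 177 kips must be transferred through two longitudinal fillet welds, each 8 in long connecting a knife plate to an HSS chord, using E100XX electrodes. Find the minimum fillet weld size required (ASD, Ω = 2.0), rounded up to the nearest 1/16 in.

w = 9/16 in

E100XX → F_EXX = 100 ksi.
Total weld length L = 16 in.
Required throat t_e = P × Ω / (0.6 F_EXX × L) = 177 × 2.0 / (0.6 × 100 × 16) = 0.3688 in.
Required leg w = t_e / 0.707 = 0.5216 in → use 9/16 in.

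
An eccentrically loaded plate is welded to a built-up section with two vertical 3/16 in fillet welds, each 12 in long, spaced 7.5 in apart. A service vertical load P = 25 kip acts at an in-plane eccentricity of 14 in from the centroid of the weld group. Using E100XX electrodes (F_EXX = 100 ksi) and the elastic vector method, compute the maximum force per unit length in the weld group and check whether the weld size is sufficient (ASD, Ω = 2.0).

Total weld length L_w = 24 in. Treat welds as unit-width lines.
Polar moment about centroid: J = 2[d³/12 + d(b/2)²] = 2[12³/12 + 12×3.75²] = 625.5 in³.
Direct shear f_v = P/L_w = 25 / 24 = 1.042 kip/in (vertical).
Torsion M = P·e = 25 × 14 = 350 kip·in.
Critical point at (x, y) = (3.75, 6) from centroid. f_tx = M·y/J = 3.357 kip/in; f_ty = M·x/J = 2.098 kip/in.
Resultant f_max = √[f_tx² + (f_v + f_ty)²] = √[3.357² + (1.042 + 2.098)²] = 4.597 kip/in.
Capacity per unit length: r_n/Ω = (1/2.0) × 0.6 × 100 × (0.707 × 0.1875) = 3.977 kip/in.
4.597 > 3.977 → NOT adequate.

f_max ≈ 4.6 kip/in; NOT adequate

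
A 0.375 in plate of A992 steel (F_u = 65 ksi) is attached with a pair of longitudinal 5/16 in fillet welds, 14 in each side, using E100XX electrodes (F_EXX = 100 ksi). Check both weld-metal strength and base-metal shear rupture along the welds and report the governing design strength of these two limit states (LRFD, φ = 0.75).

t_e = 0.707 × 0.3125 = 0.2209 in; L = 28 in.
Weld metal: φR_n = 0.75 × 0.6 × 100 × 0.2209 × 28 = 278.4 kips.
Base metal (shear rupture): φR_n = 0.75 × 0.6 × 65 × 0.375 × 28 = 307.1 kips.
Governing: weld metal.

φR_n ≈ 278 kips (weld metal governs)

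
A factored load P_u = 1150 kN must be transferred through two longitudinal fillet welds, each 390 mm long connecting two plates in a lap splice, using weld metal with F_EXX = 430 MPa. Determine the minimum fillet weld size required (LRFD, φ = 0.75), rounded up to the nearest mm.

Total weld length L = 780 mm.
Required throat t_e = P_u / (φ × 0.6 F_EXX × L) = 1150 / (0.75 × 0.6 × 430 × 780 × 10⁻³) = 7.619 mm.
Required leg w = t_e / 0.707 = 10.78 mm → use 11 mm.

w = 11 mm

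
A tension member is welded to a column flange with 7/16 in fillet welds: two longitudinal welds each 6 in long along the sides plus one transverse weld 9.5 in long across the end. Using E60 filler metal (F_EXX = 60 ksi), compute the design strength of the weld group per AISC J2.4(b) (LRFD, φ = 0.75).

φR_n ≈ 204 kips

t_e = 0.707 × 0.4375 = 0.3093 in.
R_nwl = 0.6 × 60 × 0.3093 × 12 = 133.6 kips (longitudinal, 2 welds).
R_nwt = 0.6 × 60 × 0.3093 × 9.5 = 105.8 kips (transverse, base value).
(i) R_nwl + R_nwt = 239.4 kips; (ii) 0.85 R_nwl + 1.5 R_nwt = 272.3 kips.
R_n = max = 272.3 kips [governs: (ii)]; φR_n = 204.2 kips.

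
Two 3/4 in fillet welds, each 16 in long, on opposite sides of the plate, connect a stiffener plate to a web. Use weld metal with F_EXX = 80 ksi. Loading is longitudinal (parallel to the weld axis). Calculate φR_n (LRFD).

φR_n ≈ 611 kips

Effective throat t_e = 0.707 × 0.75 = 0.5302 in.
Total length L = 32 in; A_we = 0.5302 × 32 = 16.97 in².
F_nw = 0.6 F_EXX = 0.6 × 80 = 48 ksi.
φR_n = 0.75 × 48 × 16.97 = 610.8 kips.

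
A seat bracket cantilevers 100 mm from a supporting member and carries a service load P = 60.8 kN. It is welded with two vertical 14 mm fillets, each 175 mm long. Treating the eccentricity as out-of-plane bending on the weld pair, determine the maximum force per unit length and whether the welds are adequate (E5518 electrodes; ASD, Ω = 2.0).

E55XX → F_EXX = 550 MPa.
L_w = 2 × 175 = 350 mm; section modulus (unit throat) S = 2 × L²/6 = 10210 mm².
Direct shear f_v = P/L_w = 60.8×10³/350 = 173.7 N/mm.
Moment M = P × e = 60.8×10³ × 100 = 6080000 N·mm; bending f_b = M/S = 595.6 N/mm.
f_max = √(f_v² + f_b²) = √(173.7² + 595.6²) = 620.4 N/mm.
r_n/Ω = (1/2.0) × 0.6 × 550 × (0.707 × 14) = 1633 N/mm → adequate.

f_max ≈ 620 N/mm; adequate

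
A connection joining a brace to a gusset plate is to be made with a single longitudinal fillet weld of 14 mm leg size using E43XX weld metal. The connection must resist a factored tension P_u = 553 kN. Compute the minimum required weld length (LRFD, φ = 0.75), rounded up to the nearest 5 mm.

E43XX → F_EXX = 430 MPa.
Throat t_e = 0.707 × 14 = 9.898 mm.
φr_n = 0.75 × 0.6 × 430 × 9.898 × 10⁻³ = 1.915 kN/mm.
L_req = P_u / φr_n = 553 / 1.915 = 288.7 mm total.
Round up → use L = 290 mm.

L = 290 mm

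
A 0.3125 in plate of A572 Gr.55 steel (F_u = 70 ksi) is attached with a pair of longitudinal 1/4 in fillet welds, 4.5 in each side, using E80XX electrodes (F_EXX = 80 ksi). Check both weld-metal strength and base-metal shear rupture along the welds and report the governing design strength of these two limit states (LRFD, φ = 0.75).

φR_n ≈ 57.3 kip (weld metal governs)

t_e = 0.707 × 0.25 = 0.1767 in; L = 9 in.
Weld metal: φR_n = 0.75 × 0.6 × 80 × 0.1767 × 9 = 57.27 kip.
Base metal (shear rupture): φR_n = 0.75 × 0.6 × 70 × 0.3125 × 9 = 88.59 kip.
Governing: weld metal.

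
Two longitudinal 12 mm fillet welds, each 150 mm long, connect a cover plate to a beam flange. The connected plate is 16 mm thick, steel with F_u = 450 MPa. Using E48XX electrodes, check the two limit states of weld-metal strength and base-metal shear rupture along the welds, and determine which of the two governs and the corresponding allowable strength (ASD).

R_n/Ω ≈ 367 kN (weld metal governs)

E48XX → F_EXX = 480 MPa.
t_e = 0.707 × 12 = 8.484 mm; L = 300 mm.
Weld metal: R_n/Ω = (1/2.0) × 0.6 × 480 × 8.484 × 300 × 10⁻³ = 366.5 kN.
Base metal (shear rupture): R_n/Ω = (1/2.0) × 0.6 × 450 × 16 × 300 × 10⁻³ = 648 kN.
Governing: weld metal.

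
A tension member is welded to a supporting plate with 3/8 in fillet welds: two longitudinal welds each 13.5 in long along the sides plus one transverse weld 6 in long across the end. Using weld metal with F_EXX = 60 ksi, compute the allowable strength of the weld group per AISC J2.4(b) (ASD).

R_n/Ω ≈ 157 kips

t_e = 0.707 × 0.375 = 0.2651 in.
R_nwl = 0.6 × 60 × 0.2651 × 27 = 257.7 kips (longitudinal, 2 welds).
R_nwt = 0.6 × 60 × 0.2651 × 6 = 57.27 kips (transverse, base value).
(i) R_nwl + R_nwt = 315 kips; (ii) 0.85 R_nwl + 1.5 R_nwt = 304.9 kips.
R_n = max = 315 kips [governs: (i)]; R_n/Ω = 157.5 kips.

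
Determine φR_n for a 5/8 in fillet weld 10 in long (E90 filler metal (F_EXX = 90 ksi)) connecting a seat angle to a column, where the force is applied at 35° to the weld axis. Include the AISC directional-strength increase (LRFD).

φR_n ≈ 218 kips

t_e = 0.707 × 0.625 = 0.4419 in; A_we = 0.4419 × 10 = 4.419 in².
Directional factor: 1.0 + 0.5 sin^1.5(35°) = 1.217.
F_nw = 0.6 × 90 × 1.217 = 65.73 ksi.
φR_n = 0.75 × 65.73 × 4.419 = 217.8 kips.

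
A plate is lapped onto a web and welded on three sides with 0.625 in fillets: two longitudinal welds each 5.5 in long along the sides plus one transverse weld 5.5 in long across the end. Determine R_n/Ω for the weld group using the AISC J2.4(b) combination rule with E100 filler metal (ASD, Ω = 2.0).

E100XX → F_EXX = 100 ksi.
t_e = 0.707 × 0.625 = 0.4419 in.
R_nwl = 0.6 × 100 × 0.4419 × 11 = 291.6 kip (longitudinal, 2 welds).
R_nwt = 0.6 × 100 × 0.4419 × 5.5 = 145.8 kip (transverse, base value).
(i) R_nwl + R_nwt = 437.5 kip; (ii) 0.85 R_nwl + 1.5 R_nwt = 466.6 kip.
R_n = max = 466.6 kip [governs: (ii)]; R_n/Ω = 233.3 kip.

R_n/Ω ≈ 233 kip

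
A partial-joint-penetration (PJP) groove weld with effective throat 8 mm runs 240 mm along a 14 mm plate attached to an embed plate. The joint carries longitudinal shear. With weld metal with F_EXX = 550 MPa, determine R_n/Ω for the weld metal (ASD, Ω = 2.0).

R_n/Ω ≈ 317 kN

Effective throat (given) t_e = 8 mm.
A_we = 8 × 240 = 1920 mm².
F_nw = 0.6 F_EXX = 330 MPa.
R_n/Ω = (330 × 1920) / 2.0 × 10⁻³ = 316.8 kN.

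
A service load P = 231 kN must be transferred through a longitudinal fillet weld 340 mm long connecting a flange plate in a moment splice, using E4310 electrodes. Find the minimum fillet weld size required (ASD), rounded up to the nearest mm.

w = 8 mm

E43XX → F_EXX = 430 MPa.
Total weld length L = 340 mm.
Required throat t_e = P × Ω / (0.6 F_EXX × L) = 231 × 2.0 / (0.6 × 430 × 340 × 10⁻³) = 5.267 mm.
Required leg w = t_e / 0.707 = 7.449 mm → use 8 mm.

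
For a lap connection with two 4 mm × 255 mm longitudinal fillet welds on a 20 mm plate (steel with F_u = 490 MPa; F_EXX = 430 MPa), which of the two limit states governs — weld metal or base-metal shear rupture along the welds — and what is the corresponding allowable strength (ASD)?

t_e = 0.707 × 4 = 2.828 mm; L = 510 mm.
Weld metal: R_n/Ω = (1/2.0) × 0.6 × 430 × 2.828 × 510 × 10⁻³ = 186.1 kN.
Base metal (shear rupture): R_n/Ω = (1/2.0) × 0.6 × 490 × 20 × 510 × 10⁻³ = 1499 kN.
Governing: weld metal.

R_n/Ω ≈ 186 kN (weld metal governs)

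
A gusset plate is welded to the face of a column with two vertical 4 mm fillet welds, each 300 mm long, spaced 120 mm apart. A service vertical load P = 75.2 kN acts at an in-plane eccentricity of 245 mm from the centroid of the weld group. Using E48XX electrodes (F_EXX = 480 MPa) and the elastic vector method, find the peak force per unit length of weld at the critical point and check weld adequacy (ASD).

f_max ≈ 507 N/mm; NOT adequate

Total weld length L_w = 600 mm. Treat welds as unit-width lines.
Polar moment about centroid: J = 2[d³/12 + d(b/2)²] = 2[300³/12 + 300×60²] = 6660000 mm³.
Direct shear f_v = P/L_w = 75.2×10³ / 600 = 125.3 N/mm (vertical).
Torsion M = P·e = 75.2×10³ × 245 = 18424000 N·mm.
Critical point at (x, y) = (60, 150) from centroid. f_tx = M·y/J = 415 N/mm; f_ty = M·x/J = 166 N/mm.
Resultant f_max = √[f_tx² + (f_v + f_ty)²] = √[415² + (125.3 + 166)²] = 507 N/mm.
Capacity per unit length: r_n/Ω = (1/2.0) × 0.6 × 480 × (0.707 × 4) = 407.2 N/mm.
507 > 407.2 → NOT adequate.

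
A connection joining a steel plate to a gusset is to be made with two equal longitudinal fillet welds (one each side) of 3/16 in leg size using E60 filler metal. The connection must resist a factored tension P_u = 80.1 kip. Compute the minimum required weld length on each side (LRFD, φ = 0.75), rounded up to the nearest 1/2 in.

E60XX → F_EXX = 60 ksi.
Throat t_e = 0.707 × 0.1875 = 0.1326 in.
φr_n = 0.75 × 0.6 × 60 × 0.1326 = 3.579 kip/in.
L_req = P_u / φr_n = 80.1 / 3.579 = 22.38 in total.
Per side: 22.38 / 2 = 11.19 in.
Round up → use L = 11.5 in on each side.

L = 11.5 in on each side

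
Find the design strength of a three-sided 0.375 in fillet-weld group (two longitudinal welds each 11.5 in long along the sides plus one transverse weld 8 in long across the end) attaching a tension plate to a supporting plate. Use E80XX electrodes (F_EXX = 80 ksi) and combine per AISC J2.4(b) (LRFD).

t_e = 0.707 × 0.375 = 0.2651 in.
R_nwl = 0.6 × 80 × 0.2651 × 23 = 292.7 kips (longitudinal, 2 welds).
R_nwt = 0.6 × 80 × 0.2651 × 8 = 101.8 kips (transverse, base value).
(i) R_nwl + R_nwt = 394.5 kips; (ii) 0.85 R_nwl + 1.5 R_nwt = 401.5 kips.
R_n = max = 401.5 kips [governs: (ii)]; φR_n = 301.1 kips.

φR_n ≈ 301 kips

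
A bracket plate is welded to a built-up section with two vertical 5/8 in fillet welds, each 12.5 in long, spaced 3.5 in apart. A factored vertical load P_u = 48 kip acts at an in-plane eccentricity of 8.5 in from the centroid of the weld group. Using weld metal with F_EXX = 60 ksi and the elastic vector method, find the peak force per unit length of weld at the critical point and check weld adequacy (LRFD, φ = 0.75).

f_max ≈ 7.34 kip/in; adequate

Total weld length L_w = 25 in. Treat welds as unit-width lines.
Polar moment about centroid: J = 2[d³/12 + d(b/2)²] = 2[12.5³/12 + 12.5×1.75²] = 402.1 in³.
Direct shear f_v = P/L_w = 48 / 25 = 1.92 kip/in (vertical).
Torsion M = P·e = 48 × 8.5 = 408 kip·in.
Critical point at (x, y) = (1.75, 6.25) from centroid. f_tx = M·y/J = 6.342 kip/in; f_ty = M·x/J = 1.776 kip/in.
Resultant f_max = √[f_tx² + (f_v + f_ty)²] = √[6.342² + (1.92 + 1.776)²] = 7.34 kip/in.
Capacity per unit length: φr_n = 0.75 × 0.6 × 60 × (0.707 × 0.625) = 11.93 kip/in.
7.34 ≤ 11.93 → adequate.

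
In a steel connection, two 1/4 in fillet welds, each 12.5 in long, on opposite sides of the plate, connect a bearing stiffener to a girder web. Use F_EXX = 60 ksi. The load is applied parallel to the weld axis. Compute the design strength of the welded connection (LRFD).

Effective throat t_e = 0.707 × 0.25 = 0.1767 in.
Total length L = 25 in; A_we = 0.1767 × 25 = 4.419 in².
F_nw = 0.6 F_EXX = 0.6 × 60 = 36 ksi.
φR_n = 0.75 × 36 × 4.419 = 119.3 kips.

φR_n ≈ 119 kips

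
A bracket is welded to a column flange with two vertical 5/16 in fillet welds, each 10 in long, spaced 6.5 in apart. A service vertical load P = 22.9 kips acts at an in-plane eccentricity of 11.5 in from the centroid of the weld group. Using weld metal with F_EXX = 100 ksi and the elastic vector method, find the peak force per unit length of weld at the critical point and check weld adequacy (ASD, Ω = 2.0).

f_max ≈ 4.88 kip/in; adequate

Total weld length L_w = 20 in. Treat welds as unit-width lines.
Polar moment about centroid: J = 2[d³/12 + d(b/2)²] = 2[10³/12 + 10×3.25²] = 377.9 in³.
Direct shear f_v = P/L_w = 22.9 / 20 = 1.145 kip/in (vertical).
Torsion M = P·e = 22.9 × 11.5 = 263.35 kip·in.
Critical point at (x, y) = (3.25, 5) from centroid. f_tx = M·y/J = 3.484 kip/in; f_ty = M·x/J = 2.265 kip/in.
Resultant f_max = √[f_tx² + (f_v + f_ty)²] = √[3.484² + (1.145 + 2.265)²] = 4.875 kip/in.
Capacity per unit length: r_n/Ω = (1/2.0) × 0.6 × 100 × (0.707 × 0.3125) = 6.628 kip/in.
4.875 ≤ 6.628 → adequate.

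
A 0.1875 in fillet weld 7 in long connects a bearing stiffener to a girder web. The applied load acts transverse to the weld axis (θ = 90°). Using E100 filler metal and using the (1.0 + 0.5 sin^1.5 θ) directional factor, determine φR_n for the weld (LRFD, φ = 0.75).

E100XX → F_EXX = 100 ksi.
t_e = 0.707 × 0.1875 = 0.1326 in; A_we = 0.1326 × 7 = 0.9279 in².
Directional factor: 1.0 + 0.5 sin^1.5(90°) = 1.5.
F_nw = 0.6 × 100 × 1.5 = 90 ksi.
φR_n = 0.75 × 90 × 0.9279 = 62.64 kips.

φR_n ≈ 62.6 kips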